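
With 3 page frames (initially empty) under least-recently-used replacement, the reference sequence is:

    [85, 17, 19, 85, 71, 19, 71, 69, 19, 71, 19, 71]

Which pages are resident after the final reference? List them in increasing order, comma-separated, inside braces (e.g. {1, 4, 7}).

{19, 69, 71}

85: miss, frames (85)
17: miss, frames (85 17)
19: miss, frames (85 17 19)
85: hit
71: miss, evict 17, frames (19 85 71)
19: hit
71: hit
69: miss, evict 85, frames (19 71 69)
19: hit
71: hit
19: hit
71: hit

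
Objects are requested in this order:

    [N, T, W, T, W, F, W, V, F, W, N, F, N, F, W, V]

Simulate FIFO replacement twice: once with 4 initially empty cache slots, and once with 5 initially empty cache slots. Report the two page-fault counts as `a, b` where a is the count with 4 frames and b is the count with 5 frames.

4 frames: F F F . . F . F . . F . . . . . → 6 faults.
5 frames: F F F . . F . F . . . . . . . . → 5 faults.
5 < 6: adding a frame reduced faults, as is typical.

6, 5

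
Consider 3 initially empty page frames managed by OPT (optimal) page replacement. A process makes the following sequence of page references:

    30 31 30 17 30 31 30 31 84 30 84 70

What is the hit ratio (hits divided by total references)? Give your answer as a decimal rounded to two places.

0.58

30 → miss, frames (30)
31 → miss, frames (30 31)
30 → hit
17 → miss, frames (30 31 17)
30 → hit
31 → hit
30 → hit
31 → hit
84 → miss, evict 17, frames (30 31 84)
30 → hit
84 → hit
70 → miss, evict 84, frames (30 31 70)
Hits: 7 of 12 references → 7/12 = 0.5833.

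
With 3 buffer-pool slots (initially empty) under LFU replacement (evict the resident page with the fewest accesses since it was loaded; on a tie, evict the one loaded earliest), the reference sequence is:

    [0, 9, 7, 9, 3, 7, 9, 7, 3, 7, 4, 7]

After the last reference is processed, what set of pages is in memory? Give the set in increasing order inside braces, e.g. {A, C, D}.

{4, 7, 9}

0: fault, frames [0]
9: fault, frames [0, 9]
7: fault, frames [0, 9, 7]
9: hit
3: fault, evict 0, frames [9, 7, 3]
7: hit
9: hit
7: hit
3: hit
7: hit
4: fault, evict 3, frames [9, 7, 4]
7: hit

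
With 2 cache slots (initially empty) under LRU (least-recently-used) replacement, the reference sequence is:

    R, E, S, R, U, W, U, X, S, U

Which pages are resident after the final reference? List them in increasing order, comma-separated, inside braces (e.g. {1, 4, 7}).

{S, U}

R → fault, frames [R]
E → fault, frames [R, E]
S → fault, evict R, frames [E, S]
R → fault, evict E, frames [S, R]
U → fault, evict S, frames [R, U]
W → fault, evict R, frames [U, W]
U → hit
X → fault, evict W, frames [U, X]
S → fault, evict U, frames [X, S]
U → fault, evict X, frames [S, U]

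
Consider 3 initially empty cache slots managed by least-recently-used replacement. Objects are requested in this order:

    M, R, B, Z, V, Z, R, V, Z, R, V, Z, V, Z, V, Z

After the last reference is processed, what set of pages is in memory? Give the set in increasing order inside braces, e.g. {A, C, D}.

M -> miss, frames {M}
R -> miss, frames {M,R}
B -> miss, frames {M,R,B}
Z -> miss, evict M, frames {R,B,Z}
V -> miss, evict R, frames {B,Z,V}
Z -> hit
R -> miss, evict B, frames {V,Z,R}
V -> hit
Z -> hit
R -> hit
V -> hit
Z -> hit
V -> hit
Z -> hit
V -> hit
Z -> hit

{R, V, Z}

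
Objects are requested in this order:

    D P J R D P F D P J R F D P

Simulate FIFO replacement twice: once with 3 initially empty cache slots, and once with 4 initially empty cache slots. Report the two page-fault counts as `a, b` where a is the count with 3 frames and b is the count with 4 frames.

3 frames: F F F F F F F . . F F . F F → 11 faults.
4 frames: F F F F . . F F F F F F F F → 12 faults.
12 > 11: adding a frame increased faults — Belady's anomaly.

11, 12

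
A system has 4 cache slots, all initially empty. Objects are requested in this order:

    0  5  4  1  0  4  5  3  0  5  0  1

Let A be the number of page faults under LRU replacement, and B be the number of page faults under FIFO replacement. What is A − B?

Under LRU: F F F F . . . F . . . F → 6 faults.
Under FIFO: F F F F . . . F F F . . → 7 faults.
A − B = 6 − 7 = -1.

-1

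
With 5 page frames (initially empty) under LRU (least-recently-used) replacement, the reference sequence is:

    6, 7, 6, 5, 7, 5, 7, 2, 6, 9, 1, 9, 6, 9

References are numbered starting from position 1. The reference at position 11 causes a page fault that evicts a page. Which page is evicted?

pos 1: 6 -> miss, frames [6]
pos 2: 7 -> miss, frames [6, 7]
pos 3: 6 -> hit
pos 4: 5 -> miss, frames [7, 6, 5]
pos 5: 7 -> hit
pos 6: 5 -> hit
pos 7: 7 -> hit
pos 8: 2 -> miss, frames [6, 5, 7, 2]
pos 9: 6 -> hit
pos 10: 9 -> miss, frames [5, 7, 2, 6, 9]
pos 11: 1 -> miss, evict 5, frames [7, 2, 6, 9, 1]
At position 11, page 5 is evicted.

5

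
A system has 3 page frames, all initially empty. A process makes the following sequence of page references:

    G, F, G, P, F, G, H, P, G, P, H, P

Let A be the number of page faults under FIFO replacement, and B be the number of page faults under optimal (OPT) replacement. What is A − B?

Under FIFO: F F . F . . F . F . . . → 5 faults.
Under OPT: F F . F . . F . . . . . → 4 faults.
A − B = 5 − 4 = 1.

1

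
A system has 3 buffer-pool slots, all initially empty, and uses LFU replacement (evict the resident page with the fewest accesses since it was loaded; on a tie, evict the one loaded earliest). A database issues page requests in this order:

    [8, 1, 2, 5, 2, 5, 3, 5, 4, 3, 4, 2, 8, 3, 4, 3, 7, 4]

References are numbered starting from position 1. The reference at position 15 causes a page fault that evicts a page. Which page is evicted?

pos 1: 8 -> miss, frames {8}
pos 2: 1 -> miss, frames {8,1}
pos 3: 2 -> miss, frames {8,1,2}
pos 4: 5 -> miss, evict 8, frames {1,2,5}
pos 5: 2 -> hit
pos 6: 5 -> hit
pos 7: 3 -> miss, evict 1, frames {2,5,3}
pos 8: 5 -> hit
pos 9: 4 -> miss, evict 3, frames {2,5,4}
pos 10: 3 -> miss, evict 4, frames {2,5,3}
pos 11: 4 -> miss, evict 3, frames {2,5,4}
pos 12: 2 -> hit
pos 13: 8 -> miss, evict 4, frames {2,5,8}
pos 14: 3 -> miss, evict 8, frames {2,5,3}
pos 15: 4 -> miss, evict 3, frames {2,5,4}
At position 15, page 3 is evicted.

3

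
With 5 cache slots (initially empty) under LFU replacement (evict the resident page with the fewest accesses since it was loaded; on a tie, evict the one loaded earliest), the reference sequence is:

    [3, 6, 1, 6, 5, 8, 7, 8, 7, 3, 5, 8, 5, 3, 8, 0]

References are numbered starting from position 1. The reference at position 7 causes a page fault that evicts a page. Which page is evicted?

3

pos 1: 3 -> fault, frames {3}
pos 2: 6 -> fault, frames {3,6}
pos 3: 1 -> fault, frames {3,6,1}
pos 4: 6 -> hit
pos 5: 5 -> fault, frames {3,6,1,5}
pos 6: 8 -> fault, frames {3,6,1,5,8}
pos 7: 7 -> fault, evict 3, frames {6,1,5,8,7}
At position 7, page 3 is evicted.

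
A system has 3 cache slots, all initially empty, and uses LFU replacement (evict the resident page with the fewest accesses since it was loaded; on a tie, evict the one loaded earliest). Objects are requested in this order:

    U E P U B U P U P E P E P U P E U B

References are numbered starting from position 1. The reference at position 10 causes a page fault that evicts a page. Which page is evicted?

pos 1: U -> miss, frames [U]
pos 2: E -> miss, frames [U, E]
pos 3: P -> miss, frames [U, E, P]
pos 4: U -> hit
pos 5: B -> miss, evict E, frames [U, P, B]
pos 6: U -> hit
pos 7: P -> hit
pos 8: U -> hit
pos 9: P -> hit
pos 10: E -> miss, evict B, frames [U, P, E]
At position 10, page B is evicted.

B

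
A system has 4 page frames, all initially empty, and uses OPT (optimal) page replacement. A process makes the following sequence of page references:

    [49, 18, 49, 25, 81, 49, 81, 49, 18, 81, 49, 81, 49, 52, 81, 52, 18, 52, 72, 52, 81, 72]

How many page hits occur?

16

49 -> fault, frames {49}
18 -> fault, frames {49,18}
49 -> hit
25 -> fault, frames {49,18,25}
81 -> fault, frames {49,18,25,81}
49 -> hit
81 -> hit
49 -> hit
18 -> hit
81 -> hit
49 -> hit
81 -> hit
49 -> hit
52 -> fault, evict 25, frames {49,18,81,52}
81 -> hit
52 -> hit
18 -> hit
52 -> hit
72 -> fault, evict 18, frames {49,81,52,72}
52 -> hit
81 -> hit
72 -> hit
Hits: 16.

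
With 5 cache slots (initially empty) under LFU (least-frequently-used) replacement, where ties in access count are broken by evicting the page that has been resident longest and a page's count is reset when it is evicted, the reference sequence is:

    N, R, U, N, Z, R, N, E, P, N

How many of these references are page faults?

6

N → fault, frames [N]
R → fault, frames [N, R]
U → fault, frames [N, R, U]
N → hit
Z → fault, frames [N, R, U, Z]
R → hit
N → hit
E → fault, frames [N, R, U, Z, E]
P → fault, evict U, frames [N, R, Z, E, P]
N → hit
Page faults: 6.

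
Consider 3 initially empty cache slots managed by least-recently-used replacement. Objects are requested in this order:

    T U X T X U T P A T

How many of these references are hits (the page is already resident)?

T -> miss, frames [T]
U -> miss, frames [T, U]
X -> miss, frames [T, U, X]
T -> hit
X -> hit
U -> hit
T -> hit
P -> miss, evict X, frames [U, T, P]
A -> miss, evict U, frames [T, P, A]
T -> hit
Hits: 5.

5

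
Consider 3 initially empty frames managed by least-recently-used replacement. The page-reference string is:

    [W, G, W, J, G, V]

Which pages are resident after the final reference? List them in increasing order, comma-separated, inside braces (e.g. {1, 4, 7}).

{G, J, V}

W -> fault, frames [W]
G -> fault, frames [W, G]
W -> hit
J -> fault, frames [G, W, J]
G -> hit
V -> fault, evict W, frames [J, G, V]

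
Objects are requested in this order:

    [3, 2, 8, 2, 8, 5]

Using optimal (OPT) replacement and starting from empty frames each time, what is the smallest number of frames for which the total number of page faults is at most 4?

2

f=1: 6 faults
f=2: 4 faults
f=3: 4 faults
f=4: 4 faults
Smallest f with faults ≤ 4 is 2.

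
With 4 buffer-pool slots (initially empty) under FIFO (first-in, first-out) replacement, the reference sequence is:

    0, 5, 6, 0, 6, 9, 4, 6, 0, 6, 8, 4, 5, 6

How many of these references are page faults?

0 -> miss, frames (0)
5 -> miss, frames (0 5)
6 -> miss, frames (0 5 6)
0 -> hit
6 -> hit
9 -> miss, frames (0 5 6 9)
4 -> miss, evict 0, frames (5 6 9 4)
6 -> hit
0 -> miss, evict 5, frames (6 9 4 0)
6 -> hit
8 -> miss, evict 6, frames (9 4 0 8)
4 -> hit
5 -> miss, evict 9, frames (4 0 8 5)
6 -> miss, evict 4, frames (0 8 5 6)
Page faults: 9.

9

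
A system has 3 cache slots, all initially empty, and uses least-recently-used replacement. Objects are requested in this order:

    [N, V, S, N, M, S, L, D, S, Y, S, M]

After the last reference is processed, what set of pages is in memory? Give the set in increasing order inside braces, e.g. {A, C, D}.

N → fault, frames (N)
V → fault, frames (N V)
S → fault, frames (N V S)
N → hit
M → fault, evict V, frames (S N M)
S → hit
L → fault, evict N, frames (M S L)
D → fault, evict M, frames (S L D)
S → hit
Y → fault, evict L, frames (D S Y)
S → hit
M → fault, evict D, frames (Y S M)

{M, S, Y}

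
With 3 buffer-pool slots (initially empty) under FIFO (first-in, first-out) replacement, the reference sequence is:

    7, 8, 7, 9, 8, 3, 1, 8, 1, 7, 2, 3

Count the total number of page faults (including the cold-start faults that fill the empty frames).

9

7 -> fault, frames [7]
8 -> fault, frames [7, 8]
7 -> hit
9 -> fault, frames [7, 8, 9]
8 -> hit
3 -> fault, evict 7, frames [8, 9, 3]
1 -> fault, evict 8, frames [9, 3, 1]
8 -> fault, evict 9, frames [3, 1, 8]
1 -> hit
7 -> fault, evict 3, frames [1, 8, 7]
2 -> fault, evict 1, frames [8, 7, 2]
3 -> fault, evict 8, frames [7, 2, 3]
Page faults: 9.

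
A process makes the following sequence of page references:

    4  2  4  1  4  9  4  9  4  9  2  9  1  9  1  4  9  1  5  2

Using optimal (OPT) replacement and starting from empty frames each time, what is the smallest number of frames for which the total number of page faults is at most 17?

2

f=1: 20 faults
f=2: 10 faults
f=3: 7 faults
f=4: 5 faults
f=5: 5 faults
Smallest f with faults ≤ 17 is 2.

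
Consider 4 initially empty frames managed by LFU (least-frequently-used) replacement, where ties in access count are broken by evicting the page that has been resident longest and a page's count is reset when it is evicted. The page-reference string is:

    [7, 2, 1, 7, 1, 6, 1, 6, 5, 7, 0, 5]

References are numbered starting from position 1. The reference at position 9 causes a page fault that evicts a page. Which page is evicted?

2

pos 1: 7 → fault, frames [7]
pos 2: 2 → fault, frames [7, 2]
pos 3: 1 → fault, frames [7, 2, 1]
pos 4: 7 → hit
pos 5: 1 → hit
pos 6: 6 → fault, frames [7, 2, 1, 6]
pos 7: 1 → hit
pos 8: 6 → hit
pos 9: 5 → fault, evict 2, frames [7, 1, 6, 5]
At position 9, page 2 is evicted.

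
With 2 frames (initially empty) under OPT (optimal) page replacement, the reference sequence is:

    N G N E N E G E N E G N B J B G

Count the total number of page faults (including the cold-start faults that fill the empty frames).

N: fault, frames [N]
G: fault, frames [N, G]
N: hit
E: fault, evict G, frames [N, E]
N: hit
E: hit
G: fault, evict N, frames [E, G]
E: hit
N: fault, evict G, frames [E, N]
E: hit
G: fault, evict E, frames [N, G]
N: hit
B: fault, evict N, frames [G, B]
J: fault, evict G, frames [B, J]
B: hit
G: fault, evict J, frames [B, G]
Page faults: 9.

9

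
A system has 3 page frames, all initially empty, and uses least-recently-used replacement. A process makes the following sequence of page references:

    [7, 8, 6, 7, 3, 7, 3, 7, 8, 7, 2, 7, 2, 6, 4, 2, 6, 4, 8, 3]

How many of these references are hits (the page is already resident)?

10

7: fault, frames [7]
8: fault, frames [7, 8]
6: fault, frames [7, 8, 6]
7: hit
3: fault, evict 8, frames [6, 7, 3]
7: hit
3: hit
7: hit
8: fault, evict 6, frames [3, 7, 8]
7: hit
2: fault, evict 3, frames [8, 7, 2]
7: hit
2: hit
6: fault, evict 8, frames [7, 2, 6]
4: fault, evict 7, frames [2, 6, 4]
2: hit
6: hit
4: hit
8: fault, evict 2, frames [6, 4, 8]
3: fault, evict 6, frames [4, 8, 3]
Hits: 10.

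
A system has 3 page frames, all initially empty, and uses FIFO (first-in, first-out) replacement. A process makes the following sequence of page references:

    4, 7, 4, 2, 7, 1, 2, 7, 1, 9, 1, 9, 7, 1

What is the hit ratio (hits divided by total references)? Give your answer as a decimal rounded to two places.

0.57

4 → fault, frames (4)
7 → fault, frames (4 7)
4 → hit
2 → fault, frames (4 7 2)
7 → hit
1 → fault, evict 4, frames (7 2 1)
2 → hit
7 → hit
1 → hit
9 → fault, evict 7, frames (2 1 9)
1 → hit
9 → hit
7 → fault, evict 2, frames (1 9 7)
1 → hit
Hits: 8 of 14 references → 8/14 = 0.5714.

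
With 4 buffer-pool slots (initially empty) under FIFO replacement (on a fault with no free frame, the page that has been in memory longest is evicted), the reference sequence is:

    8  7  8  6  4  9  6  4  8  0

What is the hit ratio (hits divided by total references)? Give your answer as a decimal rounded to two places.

0.30

8 → fault, frames [8]
7 → fault, frames [8, 7]
8 → hit
6 → fault, frames [8, 7, 6]
4 → fault, frames [8, 7, 6, 4]
9 → fault, evict 8, frames [7, 6, 4, 9]
6 → hit
4 → hit
8 → fault, evict 7, frames [6, 4, 9, 8]
0 → fault, evict 6, frames [4, 9, 8, 0]
Hits: 3 of 10 references → 3/10 = 0.3000.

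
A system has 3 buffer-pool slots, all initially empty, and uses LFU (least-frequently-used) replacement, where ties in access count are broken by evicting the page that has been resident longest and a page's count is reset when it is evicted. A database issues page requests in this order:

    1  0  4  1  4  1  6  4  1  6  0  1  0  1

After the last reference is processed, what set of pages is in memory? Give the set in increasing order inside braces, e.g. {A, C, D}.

{0, 1, 4}

1: fault, frames (1)
0: fault, frames (1 0)
4: fault, frames (1 0 4)
1: hit
4: hit
1: hit
6: fault, evict 0, frames (1 4 6)
4: hit
1: hit
6: hit
0: fault, evict 6, frames (1 4 0)
1: hit
0: hit
1: hit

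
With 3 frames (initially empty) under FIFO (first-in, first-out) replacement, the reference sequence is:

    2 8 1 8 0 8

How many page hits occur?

2 → fault, frames [2]
8 → fault, frames [2, 8]
1 → fault, frames [2, 8, 1]
8 → hit
0 → fault, evict 2, frames [8, 1, 0]
8 → hit
Hits: 2.

2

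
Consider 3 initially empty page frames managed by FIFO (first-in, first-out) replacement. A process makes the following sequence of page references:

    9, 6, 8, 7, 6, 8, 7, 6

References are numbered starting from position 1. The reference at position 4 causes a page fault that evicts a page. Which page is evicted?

pos 1: 9 -> miss, frames (9)
pos 2: 6 -> miss, frames (9 6)
pos 3: 8 -> miss, frames (9 6 8)
pos 4: 7 -> miss, evict 9, frames (6 8 7)
At position 4, page 9 is evicted.

9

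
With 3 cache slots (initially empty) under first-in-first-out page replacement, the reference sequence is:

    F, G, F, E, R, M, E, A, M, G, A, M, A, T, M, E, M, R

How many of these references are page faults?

F: miss, frames [F]
G: miss, frames [F, G]
F: hit
E: miss, frames [F, G, E]
R: miss, evict F, frames [G, E, R]
M: miss, evict G, frames [E, R, M]
E: hit
A: miss, evict E, frames [R, M, A]
M: hit
G: miss, evict R, frames [M, A, G]
A: hit
M: hit
A: hit
T: miss, evict M, frames [A, G, T]
M: miss, evict A, frames [G, T, M]
E: miss, evict G, frames [T, M, E]
M: hit
R: miss, evict T, frames [M, E, R]
Page faults: 11.

11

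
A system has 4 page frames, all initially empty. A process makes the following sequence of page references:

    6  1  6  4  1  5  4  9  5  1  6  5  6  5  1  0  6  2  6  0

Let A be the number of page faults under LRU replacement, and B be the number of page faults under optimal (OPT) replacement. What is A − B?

1

Under LRU: F F . F . F . F . . F . . . . F . F . . → 8 faults.
Under OPT: F F . F . F . F . . . . . . . F . F . . → 7 faults.
A − B = 8 − 7 = 1.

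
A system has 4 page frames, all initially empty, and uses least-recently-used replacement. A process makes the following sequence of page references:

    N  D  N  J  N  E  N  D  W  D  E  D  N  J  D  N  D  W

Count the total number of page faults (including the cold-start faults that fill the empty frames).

N → fault, frames (N)
D → fault, frames (N D)
N → hit
J → fault, frames (D N J)
N → hit
E → fault, frames (D J N E)
N → hit
D → hit
W → fault, evict J, frames (E N D W)
D → hit
E → hit
D → hit
N → hit
J → fault, evict W, frames (E D N J)
D → hit
N → hit
D → hit
W → fault, evict E, frames (J N D W)
Page faults: 7.

7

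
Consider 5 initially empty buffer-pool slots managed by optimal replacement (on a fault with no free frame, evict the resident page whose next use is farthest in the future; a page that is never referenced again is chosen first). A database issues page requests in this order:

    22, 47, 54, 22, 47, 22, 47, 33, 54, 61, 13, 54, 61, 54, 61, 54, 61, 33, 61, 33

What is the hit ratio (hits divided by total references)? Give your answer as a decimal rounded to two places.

0.70

22 → fault, frames (22)
47 → fault, frames (22 47)
54 → fault, frames (22 47 54)
22 → hit
47 → hit
22 → hit
47 → hit
33 → fault, frames (22 47 54 33)
54 → hit
61 → fault, frames (22 47 54 33 61)
13 → fault, evict 47, frames (22 54 33 61 13)
54 → hit
61 → hit
54 → hit
61 → hit
54 → hit
61 → hit
33 → hit
61 → hit
33 → hit
Hits: 14 of 20 references → 14/20 = 0.7000.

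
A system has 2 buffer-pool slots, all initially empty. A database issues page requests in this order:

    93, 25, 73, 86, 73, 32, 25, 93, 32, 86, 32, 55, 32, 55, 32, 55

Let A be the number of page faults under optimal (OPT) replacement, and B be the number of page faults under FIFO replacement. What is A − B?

Under OPT: F F F F . F F F . F . F . . . . → 9 faults.
Under FIFO: F F F F . F F F F F . F F . . . → 11 faults.
A − B = 9 − 11 = -2.

-2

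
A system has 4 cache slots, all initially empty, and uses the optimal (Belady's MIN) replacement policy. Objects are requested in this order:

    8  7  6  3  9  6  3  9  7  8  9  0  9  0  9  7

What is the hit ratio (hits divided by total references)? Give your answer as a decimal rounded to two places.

0.56

8 -> miss, frames {8}
7 -> miss, frames {8,7}
6 -> miss, frames {8,7,6}
3 -> miss, frames {8,7,6,3}
9 -> miss, evict 8, frames {7,6,3,9}
6 -> hit
3 -> hit
9 -> hit
7 -> hit
8 -> miss, evict 3, frames {7,6,9,8}
9 -> hit
0 -> miss, evict 8, frames {7,6,9,0}
9 -> hit
0 -> hit
9 -> hit
7 -> hit
Hits: 9 of 16 references → 9/16 = 0.5625.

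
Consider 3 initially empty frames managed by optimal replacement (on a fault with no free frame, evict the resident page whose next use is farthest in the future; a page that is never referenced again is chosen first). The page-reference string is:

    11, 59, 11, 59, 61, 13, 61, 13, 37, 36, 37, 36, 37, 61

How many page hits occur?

11 -> fault, frames {11}
59 -> fault, frames {11,59}
11 -> hit
59 -> hit
61 -> fault, frames {11,59,61}
13 -> fault, evict 59, frames {11,61,13}
61 -> hit
13 -> hit
37 -> fault, evict 13, frames {11,61,37}
36 -> fault, evict 11, frames {61,37,36}
37 -> hit
36 -> hit
37 -> hit
61 -> hit
Hits: 8.

8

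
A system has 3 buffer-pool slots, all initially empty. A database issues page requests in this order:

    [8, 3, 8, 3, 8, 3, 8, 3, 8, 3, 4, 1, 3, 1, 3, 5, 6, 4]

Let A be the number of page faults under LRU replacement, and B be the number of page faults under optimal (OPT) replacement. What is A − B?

Under LRU: F F . . . . . . . . F F . . . F F F → 7 faults.
Under OPT: F F . . . . . . . . F F . . . F F . → 6 faults.
A − B = 7 − 6 = 1.

1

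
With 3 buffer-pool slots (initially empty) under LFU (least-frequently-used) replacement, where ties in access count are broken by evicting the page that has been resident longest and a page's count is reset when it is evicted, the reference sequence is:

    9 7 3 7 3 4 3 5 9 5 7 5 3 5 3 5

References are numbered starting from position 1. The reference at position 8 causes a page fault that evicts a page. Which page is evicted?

4

pos 1: 9: miss, frames [9]
pos 2: 7: miss, frames [9, 7]
pos 3: 3: miss, frames [9, 7, 3]
pos 4: 7: hit
pos 5: 3: hit
pos 6: 4: miss, evict 9, frames [7, 3, 4]
pos 7: 3: hit
pos 8: 5: miss, evict 4, frames [7, 3, 5]
At position 8, page 4 is evicted.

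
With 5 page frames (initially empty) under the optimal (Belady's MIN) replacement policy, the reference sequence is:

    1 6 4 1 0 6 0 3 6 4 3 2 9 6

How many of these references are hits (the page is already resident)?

7

1: miss, frames {1}
6: miss, frames {1,6}
4: miss, frames {1,6,4}
1: hit
0: miss, frames {1,6,4,0}
6: hit
0: hit
3: miss, frames {1,6,4,0,3}
6: hit
4: hit
3: hit
2: miss, evict 3, frames {1,6,4,0,2}
9: miss, evict 2, frames {1,6,4,0,9}
6: hit
Hits: 7.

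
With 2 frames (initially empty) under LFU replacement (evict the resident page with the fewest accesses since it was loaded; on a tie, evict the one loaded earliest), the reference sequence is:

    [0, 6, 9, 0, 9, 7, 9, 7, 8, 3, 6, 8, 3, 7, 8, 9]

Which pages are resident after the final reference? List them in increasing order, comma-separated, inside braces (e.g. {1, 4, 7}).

{8, 9}

0 → miss, frames (0)
6 → miss, frames (0 6)
9 → miss, evict 0, frames (6 9)
0 → miss, evict 6, frames (9 0)
9 → hit
7 → miss, evict 0, frames (9 7)
9 → hit
7 → hit
8 → miss, evict 7, frames (9 8)
3 → miss, evict 8, frames (9 3)
6 → miss, evict 3, frames (9 6)
8 → miss, evict 6, frames (9 8)
3 → miss, evict 8, frames (9 3)
7 → miss, evict 3, frames (9 7)
8 → miss, evict 7, frames (9 8)
9 → hit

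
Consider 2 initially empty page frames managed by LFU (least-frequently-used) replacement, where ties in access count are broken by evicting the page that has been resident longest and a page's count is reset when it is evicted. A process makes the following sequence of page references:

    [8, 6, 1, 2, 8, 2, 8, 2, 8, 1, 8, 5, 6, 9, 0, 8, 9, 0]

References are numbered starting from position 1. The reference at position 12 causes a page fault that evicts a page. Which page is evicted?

1

pos 1: 8: fault, frames (8)
pos 2: 6: fault, frames (8 6)
pos 3: 1: fault, evict 8, frames (6 1)
pos 4: 2: fault, evict 6, frames (1 2)
pos 5: 8: fault, evict 1, frames (2 8)
pos 6: 2: hit
pos 7: 8: hit
pos 8: 2: hit
pos 9: 8: hit
pos 10: 1: fault, evict 2, frames (8 1)
pos 11: 8: hit
pos 12: 5: fault, evict 1, frames (8 5)
At position 12, page 1 is evicted.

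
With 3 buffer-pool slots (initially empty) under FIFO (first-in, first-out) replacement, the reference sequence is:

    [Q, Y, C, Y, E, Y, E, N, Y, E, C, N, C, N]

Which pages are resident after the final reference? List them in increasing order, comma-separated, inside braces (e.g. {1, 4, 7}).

Q: miss, frames {Q}
Y: miss, frames {Q,Y}
C: miss, frames {Q,Y,C}
Y: hit
E: miss, evict Q, frames {Y,C,E}
Y: hit
E: hit
N: miss, evict Y, frames {C,E,N}
Y: miss, evict C, frames {E,N,Y}
E: hit
C: miss, evict E, frames {N,Y,C}
N: hit
C: hit
N: hit

{C, N, Y}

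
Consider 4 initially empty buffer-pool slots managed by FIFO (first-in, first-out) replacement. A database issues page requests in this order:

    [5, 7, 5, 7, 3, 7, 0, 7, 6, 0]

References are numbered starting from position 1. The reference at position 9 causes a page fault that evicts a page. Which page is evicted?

pos 1: 5 → fault, frames [5]
pos 2: 7 → fault, frames [5, 7]
pos 3: 5 → hit
pos 4: 7 → hit
pos 5: 3 → fault, frames [5, 7, 3]
pos 6: 7 → hit
pos 7: 0 → fault, frames [5, 7, 3, 0]
pos 8: 7 → hit
pos 9: 6 → fault, evict 5, frames [7, 3, 0, 6]
At position 9, page 5 is evicted.

5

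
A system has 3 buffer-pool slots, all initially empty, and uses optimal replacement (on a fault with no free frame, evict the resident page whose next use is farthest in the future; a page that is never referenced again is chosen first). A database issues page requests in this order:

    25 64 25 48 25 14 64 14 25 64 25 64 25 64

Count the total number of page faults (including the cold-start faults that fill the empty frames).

4

25: fault, frames {25}
64: fault, frames {25,64}
25: hit
48: fault, frames {25,64,48}
25: hit
14: fault, evict 48, frames {25,64,14}
64: hit
14: hit
25: hit
64: hit
25: hit
64: hit
25: hit
64: hit
Page faults: 4.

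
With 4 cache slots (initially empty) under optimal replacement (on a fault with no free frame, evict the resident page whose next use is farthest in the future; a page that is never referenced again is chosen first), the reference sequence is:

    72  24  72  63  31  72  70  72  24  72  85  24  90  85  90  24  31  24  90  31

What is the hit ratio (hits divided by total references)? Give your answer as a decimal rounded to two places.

72 -> fault, frames (72)
24 -> fault, frames (72 24)
72 -> hit
63 -> fault, frames (72 24 63)
31 -> fault, frames (72 24 63 31)
72 -> hit
70 -> fault, evict 63, frames (72 24 31 70)
72 -> hit
24 -> hit
72 -> hit
85 -> fault, evict 70, frames (72 24 31 85)
24 -> hit
90 -> fault, evict 72, frames (24 31 85 90)
85 -> hit
90 -> hit
24 -> hit
31 -> hit
24 -> hit
90 -> hit
31 -> hit
Hits: 13 of 20 references → 13/20 = 0.6500.

0.65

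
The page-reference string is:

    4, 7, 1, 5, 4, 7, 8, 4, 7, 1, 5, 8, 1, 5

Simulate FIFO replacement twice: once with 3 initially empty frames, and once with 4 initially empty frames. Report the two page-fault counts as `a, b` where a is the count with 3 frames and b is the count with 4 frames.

3 frames: F F F F F F F . . F F . . . → 9 faults.
4 frames: F F F F . . F F F F F F . . → 10 faults.
10 > 9: adding a frame increased faults — Belady's anomaly.

9, 10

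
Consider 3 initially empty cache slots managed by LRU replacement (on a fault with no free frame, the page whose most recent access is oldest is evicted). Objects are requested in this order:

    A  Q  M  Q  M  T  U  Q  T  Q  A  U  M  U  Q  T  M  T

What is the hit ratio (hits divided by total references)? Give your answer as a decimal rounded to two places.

0.33

A -> miss, frames {A}
Q -> miss, frames {A,Q}
M -> miss, frames {A,Q,M}
Q -> hit
M -> hit
T -> miss, evict A, frames {Q,M,T}
U -> miss, evict Q, frames {M,T,U}
Q -> miss, evict M, frames {T,U,Q}
T -> hit
Q -> hit
A -> miss, evict U, frames {T,Q,A}
U -> miss, evict T, frames {Q,A,U}
M -> miss, evict Q, frames {A,U,M}
U -> hit
Q -> miss, evict A, frames {M,U,Q}
T -> miss, evict M, frames {U,Q,T}
M -> miss, evict U, frames {Q,T,M}
T -> hit
Hits: 6 of 18 references → 6/18 = 0.3333.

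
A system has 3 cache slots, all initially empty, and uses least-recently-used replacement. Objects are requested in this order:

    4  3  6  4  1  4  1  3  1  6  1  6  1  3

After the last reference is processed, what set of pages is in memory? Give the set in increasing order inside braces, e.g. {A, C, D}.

4: miss, frames {4}
3: miss, frames {4,3}
6: miss, frames {4,3,6}
4: hit
1: miss, evict 3, frames {6,4,1}
4: hit
1: hit
3: miss, evict 6, frames {4,1,3}
1: hit
6: miss, evict 4, frames {3,1,6}
1: hit
6: hit
1: hit
3: hit

{1, 3, 6}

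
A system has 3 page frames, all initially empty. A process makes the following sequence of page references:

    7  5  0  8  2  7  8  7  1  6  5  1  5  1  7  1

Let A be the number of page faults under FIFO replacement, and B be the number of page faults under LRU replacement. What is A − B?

1

Under FIFO: F F F F F F . . F F F . . . F F → 11 faults.
Under LRU: F F F F F F . . F F F . . . F . → 10 faults.
A − B = 11 − 10 = 1.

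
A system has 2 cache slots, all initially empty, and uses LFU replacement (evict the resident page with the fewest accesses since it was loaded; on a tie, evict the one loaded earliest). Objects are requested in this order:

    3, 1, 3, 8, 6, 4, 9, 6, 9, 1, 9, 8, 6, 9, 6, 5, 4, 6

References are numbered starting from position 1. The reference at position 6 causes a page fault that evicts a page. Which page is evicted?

6

pos 1: 3 → fault, frames {3}
pos 2: 1 → fault, frames {3,1}
pos 3: 3 → hit
pos 4: 8 → fault, evict 1, frames {3,8}
pos 5: 6 → fault, evict 8, frames {3,6}
pos 6: 4 → fault, evict 6, frames {3,4}
At position 6, page 6 is evicted.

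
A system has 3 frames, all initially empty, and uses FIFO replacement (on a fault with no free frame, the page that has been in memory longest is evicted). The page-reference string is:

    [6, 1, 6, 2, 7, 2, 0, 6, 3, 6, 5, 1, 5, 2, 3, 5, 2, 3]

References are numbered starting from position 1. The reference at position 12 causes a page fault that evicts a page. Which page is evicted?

pos 1: 6 -> fault, frames [6]
pos 2: 1 -> fault, frames [6, 1]
pos 3: 6 -> hit
pos 4: 2 -> fault, frames [6, 1, 2]
pos 5: 7 -> fault, evict 6, frames [1, 2, 7]
pos 6: 2 -> hit
pos 7: 0 -> fault, evict 1, frames [2, 7, 0]
pos 8: 6 -> fault, evict 2, frames [7, 0, 6]
pos 9: 3 -> fault, evict 7, frames [0, 6, 3]
pos 10: 6 -> hit
pos 11: 5 -> fault, evict 0, frames [6, 3, 5]
pos 12: 1 -> fault, evict 6, frames [3, 5, 1]
At position 12, page 6 is evicted.

6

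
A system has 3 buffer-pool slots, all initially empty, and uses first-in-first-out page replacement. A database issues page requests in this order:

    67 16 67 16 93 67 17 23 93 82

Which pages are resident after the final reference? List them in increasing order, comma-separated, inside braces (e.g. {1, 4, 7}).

67 -> miss, frames [67]
16 -> miss, frames [67, 16]
67 -> hit
16 -> hit
93 -> miss, frames [67, 16, 93]
67 -> hit
17 -> miss, evict 67, frames [16, 93, 17]
23 -> miss, evict 16, frames [93, 17, 23]
93 -> hit
82 -> miss, evict 93, frames [17, 23, 82]

{17, 23, 82}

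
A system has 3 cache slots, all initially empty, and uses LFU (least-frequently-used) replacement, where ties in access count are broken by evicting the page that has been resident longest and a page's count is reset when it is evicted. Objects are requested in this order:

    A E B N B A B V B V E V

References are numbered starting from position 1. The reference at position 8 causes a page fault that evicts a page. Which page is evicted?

N

pos 1: A: fault, frames {A}
pos 2: E: fault, frames {A,E}
pos 3: B: fault, frames {A,E,B}
pos 4: N: fault, evict A, frames {E,B,N}
pos 5: B: hit
pos 6: A: fault, evict E, frames {B,N,A}
pos 7: B: hit
pos 8: V: fault, evict N, frames {B,A,V}
At position 8, page N is evicted.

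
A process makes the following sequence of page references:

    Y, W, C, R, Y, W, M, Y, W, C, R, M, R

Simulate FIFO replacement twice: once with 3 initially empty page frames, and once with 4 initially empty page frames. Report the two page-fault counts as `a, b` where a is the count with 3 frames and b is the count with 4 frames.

3 frames: F F F F F F F . . F F . . → 9 faults.
4 frames: F F F F . . F F F F F F . → 10 faults.
10 > 9: adding a frame increased faults — Belady's anomaly.

9, 10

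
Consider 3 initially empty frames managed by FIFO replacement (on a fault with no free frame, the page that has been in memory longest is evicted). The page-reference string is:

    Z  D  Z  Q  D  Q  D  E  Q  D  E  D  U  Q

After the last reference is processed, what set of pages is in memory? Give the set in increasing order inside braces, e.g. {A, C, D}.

Z → fault, frames [Z]
D → fault, frames [Z, D]
Z → hit
Q → fault, frames [Z, D, Q]
D → hit
Q → hit
D → hit
E → fault, evict Z, frames [D, Q, E]
Q → hit
D → hit
E → hit
D → hit
U → fault, evict D, frames [Q, E, U]
Q → hit

{E, Q, U}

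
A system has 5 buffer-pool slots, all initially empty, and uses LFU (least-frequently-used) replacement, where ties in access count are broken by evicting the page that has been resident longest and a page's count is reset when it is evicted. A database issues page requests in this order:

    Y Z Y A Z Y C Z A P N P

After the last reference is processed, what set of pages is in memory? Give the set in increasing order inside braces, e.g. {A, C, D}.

{A, N, P, Y, Z}

Y → fault, frames (Y)
Z → fault, frames (Y Z)
Y → hit
A → fault, frames (Y Z A)
Z → hit
Y → hit
C → fault, frames (Y Z A C)
Z → hit
A → hit
P → fault, frames (Y Z A C P)
N → fault, evict C, frames (Y Z A P N)
P → hit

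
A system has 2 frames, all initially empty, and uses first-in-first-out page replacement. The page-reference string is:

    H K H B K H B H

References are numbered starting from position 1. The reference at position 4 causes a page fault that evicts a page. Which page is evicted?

H

pos 1: H → fault, frames (H)
pos 2: K → fault, frames (H K)
pos 3: H → hit
pos 4: B → fault, evict H, frames (K B)
At position 4, page H is evicted.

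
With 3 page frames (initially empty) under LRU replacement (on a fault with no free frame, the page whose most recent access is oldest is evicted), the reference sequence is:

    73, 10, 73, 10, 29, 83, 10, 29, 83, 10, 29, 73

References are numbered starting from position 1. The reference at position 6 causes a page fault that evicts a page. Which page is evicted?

73

pos 1: 73 -> miss, frames {73}
pos 2: 10 -> miss, frames {73,10}
pos 3: 73 -> hit
pos 4: 10 -> hit
pos 5: 29 -> miss, frames {73,10,29}
pos 6: 83 -> miss, evict 73, frames {10,29,83}
At position 6, page 73 is evicted.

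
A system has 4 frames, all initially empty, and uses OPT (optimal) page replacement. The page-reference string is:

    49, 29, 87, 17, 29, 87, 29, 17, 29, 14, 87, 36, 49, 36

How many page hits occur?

8

49 -> miss, frames (49)
29 -> miss, frames (49 29)
87 -> miss, frames (49 29 87)
17 -> miss, frames (49 29 87 17)
29 -> hit
87 -> hit
29 -> hit
17 -> hit
29 -> hit
14 -> miss, evict 17, frames (49 29 87 14)
87 -> hit
36 -> miss, evict 14, frames (49 29 87 36)
49 -> hit
36 -> hit
Hits: 8.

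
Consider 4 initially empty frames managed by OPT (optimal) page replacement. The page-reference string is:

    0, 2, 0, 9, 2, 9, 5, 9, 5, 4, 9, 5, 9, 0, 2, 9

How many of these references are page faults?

0: fault, frames (0)
2: fault, frames (0 2)
0: hit
9: fault, frames (0 2 9)
2: hit
9: hit
5: fault, frames (0 2 9 5)
9: hit
5: hit
4: fault, evict 2, frames (0 9 5 4)
9: hit
5: hit
9: hit
0: hit
2: fault, evict 4, frames (0 9 5 2)
9: hit
Page faults: 6.

6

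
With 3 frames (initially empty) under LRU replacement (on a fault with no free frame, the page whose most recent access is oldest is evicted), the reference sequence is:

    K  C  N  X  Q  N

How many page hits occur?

1

K -> fault, frames (K)
C -> fault, frames (K C)
N -> fault, frames (K C N)
X -> fault, evict K, frames (C N X)
Q -> fault, evict C, frames (N X Q)
N -> hit
Hits: 1.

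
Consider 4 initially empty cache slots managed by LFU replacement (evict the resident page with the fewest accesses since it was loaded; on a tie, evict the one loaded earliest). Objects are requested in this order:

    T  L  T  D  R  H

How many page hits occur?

1

T → fault, frames (T)
L → fault, frames (T L)
T → hit
D → fault, frames (T L D)
R → fault, frames (T L D R)
H → fault, evict L, frames (T D R H)
Hits: 1.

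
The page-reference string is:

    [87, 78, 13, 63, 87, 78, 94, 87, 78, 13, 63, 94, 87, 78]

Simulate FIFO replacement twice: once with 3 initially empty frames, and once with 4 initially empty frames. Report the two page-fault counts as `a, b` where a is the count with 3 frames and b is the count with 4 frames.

3 frames: F F F F F F F . . F F . F F → 11 faults.
4 frames: F F F F . . F F F F F F F F → 12 faults.
12 > 11: adding a frame increased faults — Belady's anomaly.

11, 12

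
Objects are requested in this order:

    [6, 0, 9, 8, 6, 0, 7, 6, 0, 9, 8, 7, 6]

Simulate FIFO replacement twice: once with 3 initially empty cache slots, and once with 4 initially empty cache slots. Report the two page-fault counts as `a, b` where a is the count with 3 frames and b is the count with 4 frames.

10, 11

3 frames: F F F F F F F . . F F . F → 10 faults.
4 frames: F F F F . . F F F F F F F → 11 faults.
11 > 10: adding a frame increased faults — Belady's anomaly.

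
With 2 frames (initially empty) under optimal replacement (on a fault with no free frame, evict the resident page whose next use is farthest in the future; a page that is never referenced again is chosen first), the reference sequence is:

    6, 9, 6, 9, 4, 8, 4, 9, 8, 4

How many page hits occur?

6 -> miss, frames {6}
9 -> miss, frames {6,9}
6 -> hit
9 -> hit
4 -> miss, evict 6, frames {9,4}
8 -> miss, evict 9, frames {4,8}
4 -> hit
9 -> miss, evict 4, frames {8,9}
8 -> hit
4 -> miss, evict 9, frames {8,4}
Hits: 4.

4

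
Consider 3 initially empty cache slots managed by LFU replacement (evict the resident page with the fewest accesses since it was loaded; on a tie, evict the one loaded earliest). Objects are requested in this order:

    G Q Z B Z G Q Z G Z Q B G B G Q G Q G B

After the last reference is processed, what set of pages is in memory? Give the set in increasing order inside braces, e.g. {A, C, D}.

{B, Q, Z}

G: fault, frames [G]
Q: fault, frames [G, Q]
Z: fault, frames [G, Q, Z]
B: fault, evict G, frames [Q, Z, B]
Z: hit
G: fault, evict Q, frames [Z, B, G]
Q: fault, evict B, frames [Z, G, Q]
Z: hit
G: hit
Z: hit
Q: hit
B: fault, evict G, frames [Z, Q, B]
G: fault, evict B, frames [Z, Q, G]
B: fault, evict G, frames [Z, Q, B]
G: fault, evict B, frames [Z, Q, G]
Q: hit
G: hit
Q: hit
G: hit
B: fault, evict G, frames [Z, Q, B]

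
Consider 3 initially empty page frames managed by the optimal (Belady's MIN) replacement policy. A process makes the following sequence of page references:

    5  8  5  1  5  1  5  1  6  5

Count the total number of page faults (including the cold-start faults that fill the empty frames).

5: fault, frames {5}
8: fault, frames {5,8}
5: hit
1: fault, frames {5,8,1}
5: hit
1: hit
5: hit
1: hit
6: fault, evict 1, frames {5,8,6}
5: hit
Page faults: 4.

4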